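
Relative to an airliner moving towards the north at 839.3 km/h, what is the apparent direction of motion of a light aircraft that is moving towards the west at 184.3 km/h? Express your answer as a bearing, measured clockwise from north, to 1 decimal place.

Taking east as x and north as y: light aircraft velocity = (-184.300, 0.000) km/h; airliner velocity = (0.000, 839.300) km/h.
Velocity of light aircraft relative to airliner = (-184.300, 0.000) − (0.000, 839.300) = (-184.300, -839.300) km/h.
Bearing = atan2(-184.30, -839.30) = 192.38° clockwise from north.

192.4°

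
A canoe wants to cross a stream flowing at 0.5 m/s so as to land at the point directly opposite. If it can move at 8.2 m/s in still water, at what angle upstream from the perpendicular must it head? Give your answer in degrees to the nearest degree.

3°

To cancel the current, the upstream component of the canoe's velocity must equal the flow: 8.2 sin θ = 0.5.
sin θ = 0.5 / 8.2 = 0.0610.
θ = arcsin(0.0610) = 3.496°.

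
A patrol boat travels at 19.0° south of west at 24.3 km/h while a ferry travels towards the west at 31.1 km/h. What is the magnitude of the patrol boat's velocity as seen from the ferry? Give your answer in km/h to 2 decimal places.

11.34 km/h

Taking east as x and north as y: patrol boat velocity = (-22.976, -7.911) km/h; ferry velocity = (-31.100, 0.000) km/h.
Velocity of patrol boat relative to ferry = (-22.976, -7.911) − (-31.100, 0.000) = (8.124, -7.911) km/h.
Magnitude = |(8.124, -7.911)| = 11.340 km/h.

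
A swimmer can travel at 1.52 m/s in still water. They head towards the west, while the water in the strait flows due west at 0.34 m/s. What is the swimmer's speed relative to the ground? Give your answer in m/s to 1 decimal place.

Taking east as x and north as y: velocity relative to the water = (-1.520, 0.000) m/s; the water relative to ground = (-0.340, 0.000) m/s.
Velocity relative to ground = (-1.520, 0.000) + (-0.340, 0.000) = (-1.860, 0.000) m/s.
Speed = |(-1.860, 0.000)| = 1.860 m/s.

1.9 m/s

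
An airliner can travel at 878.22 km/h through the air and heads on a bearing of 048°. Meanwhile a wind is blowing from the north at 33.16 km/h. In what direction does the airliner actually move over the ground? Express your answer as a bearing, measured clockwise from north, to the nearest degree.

Taking east as x and north as y: velocity relative to the air = (652.645, 587.644) km/h; the air relative to ground = (0.000, -33.160) km/h.
Velocity relative to ground = (652.645, 587.644) + (0.000, -33.160) = (652.645, 554.484) km/h.
Bearing = atan2(652.64, 554.48) = 49.65° clockwise from north.

050°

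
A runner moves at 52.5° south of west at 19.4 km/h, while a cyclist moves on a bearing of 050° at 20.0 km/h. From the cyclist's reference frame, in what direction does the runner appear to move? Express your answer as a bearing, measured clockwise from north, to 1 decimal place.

Taking east as x and north as y: runner velocity = (-11.810, -15.391) km/h; cyclist velocity = (15.321, 12.856) km/h.
Velocity of runner relative to cyclist = (-11.810, -15.391) − (15.321, 12.856) = (-27.131, -28.247) km/h.
Bearing = atan2(-27.13, -28.25) = 223.85° clockwise from north.

223.8°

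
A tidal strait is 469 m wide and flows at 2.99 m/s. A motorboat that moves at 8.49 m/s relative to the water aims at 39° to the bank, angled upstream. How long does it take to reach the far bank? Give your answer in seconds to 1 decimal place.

87.8 s

The component of the motorboat's velocity perpendicular to the bank is 8.49 × sin 39° = 5.343 m/s.
The flow acts along the bank and has no component across it.
Time = 469 / 5.343 = 87.780 s.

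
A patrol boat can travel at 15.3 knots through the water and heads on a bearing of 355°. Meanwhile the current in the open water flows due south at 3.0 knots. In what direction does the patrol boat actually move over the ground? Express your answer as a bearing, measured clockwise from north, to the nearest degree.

Taking east as x and north as y: velocity relative to the water = (-1.333, 15.242) knots; the water relative to ground = (0.000, -3.000) knots.
Velocity relative to ground = (-1.333, 15.242) + (0.000, -3.000) = (-1.333, 12.242) knots.
Bearing = atan2(-1.33, 12.24) = 353.78° clockwise from north.

354°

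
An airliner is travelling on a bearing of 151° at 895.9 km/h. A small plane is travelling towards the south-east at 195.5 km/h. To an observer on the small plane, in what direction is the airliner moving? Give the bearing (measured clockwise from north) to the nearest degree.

Taking east as x and north as y: airliner velocity = (434.341, -783.572) km/h; small plane velocity = (138.239, -138.239) km/h.
Velocity of airliner relative to small plane = (434.341, -783.572) − (138.239, -138.239) = (296.102, -645.332) km/h.
Bearing = atan2(296.10, -645.33) = 155.35° clockwise from north.

155°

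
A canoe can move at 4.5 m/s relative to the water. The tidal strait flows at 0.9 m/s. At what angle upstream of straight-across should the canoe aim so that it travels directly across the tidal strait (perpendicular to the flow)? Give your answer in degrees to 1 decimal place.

11.5°

To cancel the current, the upstream component of the canoe's velocity must equal the flow: 4.5 sin θ = 0.9.
sin θ = 0.9 / 4.5 = 0.2000.
θ = arcsin(0.2000) = 11.537°.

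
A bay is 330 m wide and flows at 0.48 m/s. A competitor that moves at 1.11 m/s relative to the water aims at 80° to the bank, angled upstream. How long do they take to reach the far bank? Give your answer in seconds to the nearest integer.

The component of the competitor's velocity perpendicular to the bank is 1.11 × sin 80° = 1.093 m/s.
The flow acts along the bank and has no component across it.
Time = 330 / 1.093 = 301.884 s.

302 s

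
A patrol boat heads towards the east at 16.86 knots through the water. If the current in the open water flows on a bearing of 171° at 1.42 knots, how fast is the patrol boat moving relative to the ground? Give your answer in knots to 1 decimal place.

Taking east as x and north as y: velocity relative to the water = (16.860, 0.000) knots; the water relative to ground = (0.222, -1.403) knots.
Velocity relative to ground = (16.860, 0.000) + (0.222, -1.403) = (17.082, -1.403) knots.
Speed = |(17.082, -1.403)| = 17.140 knots.

17.1 knots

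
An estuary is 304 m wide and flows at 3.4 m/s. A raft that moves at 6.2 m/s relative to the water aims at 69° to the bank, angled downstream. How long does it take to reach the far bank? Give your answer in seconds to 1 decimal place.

52.5 s

The component of the raft's velocity perpendicular to the bank is 6.2 × sin 69° = 5.788 m/s.
The flow acts along the bank and has no component across it.
Time = 304 / 5.788 = 52.521 s.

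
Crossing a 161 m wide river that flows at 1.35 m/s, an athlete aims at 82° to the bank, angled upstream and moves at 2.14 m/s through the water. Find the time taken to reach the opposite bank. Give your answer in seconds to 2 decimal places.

75.97 s

The component of the athlete's velocity perpendicular to the bank is 2.14 × sin 82° = 2.119 m/s.
Only the cross-stream component determines the crossing time; the current contributes nothing perpendicular to the bank.
Time = 161 / 2.119 = 75.973 s.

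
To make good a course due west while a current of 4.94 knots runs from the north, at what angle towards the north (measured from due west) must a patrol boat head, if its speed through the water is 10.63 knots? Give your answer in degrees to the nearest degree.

The current pushes perpendicular to the desired track; the heading must have a component into the current equal to 4.94 knots: 10.63 sin θ = 4.94.
sin θ = 0.4647, so θ = 27.692°.

28°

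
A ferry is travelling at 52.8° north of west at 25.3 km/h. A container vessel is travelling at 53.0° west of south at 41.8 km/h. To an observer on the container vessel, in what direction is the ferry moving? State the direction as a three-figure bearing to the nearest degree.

022°

Taking east as x and north as y: ferry velocity = (-15.296, 20.152) km/h; container vessel velocity = (-33.383, -25.156) km/h.
Velocity of ferry relative to container vessel = (-15.296, 20.152) − (-33.383, -25.156) = (18.087, 45.308) km/h.
Bearing = atan2(18.09, 45.31) = 21.76° clockwise from north.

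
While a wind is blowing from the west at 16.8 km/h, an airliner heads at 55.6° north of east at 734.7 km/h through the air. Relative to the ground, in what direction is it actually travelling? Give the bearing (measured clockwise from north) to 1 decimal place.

Taking east as x and north as y: velocity relative to the air = (415.081, 606.211) km/h; the air relative to ground = (16.800, 0.000) km/h.
Velocity relative to ground = (415.081, 606.211) + (16.800, 0.000) = (431.881, 606.211) km/h.
Bearing = atan2(431.88, 606.21) = 35.47° clockwise from north.

035.5°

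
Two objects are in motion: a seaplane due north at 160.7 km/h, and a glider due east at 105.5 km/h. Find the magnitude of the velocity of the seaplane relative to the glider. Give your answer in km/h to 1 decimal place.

192.2 km/h

Taking east as x and north as y: seaplane velocity = (0.000, 160.700) km/h; glider velocity = (105.500, 0.000) km/h.
Velocity of seaplane relative to glider = (0.000, 160.700) − (105.500, 0.000) = (-105.500, 160.700) km/h.
Magnitude = |(-105.500, 160.700)| = 192.236 km/h.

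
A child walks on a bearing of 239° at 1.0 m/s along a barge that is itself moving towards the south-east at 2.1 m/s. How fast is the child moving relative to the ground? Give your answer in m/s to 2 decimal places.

Taking east as x and north as y: barge velocity = (1.485, -1.485) m/s; child velocity relative to barge = (-0.857, -0.515) m/s.
Velocity relative to ground = (1.485, -1.485) + (-0.857, -0.515) = (0.628, -2.000) m/s.
Speed = |(0.628, -2.000)| = 2.096 m/s.

2.10 m/s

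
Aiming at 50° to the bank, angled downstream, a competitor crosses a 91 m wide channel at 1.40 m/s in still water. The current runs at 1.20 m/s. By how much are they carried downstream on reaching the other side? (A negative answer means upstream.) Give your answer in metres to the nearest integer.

178 m

Perpendicular speed = 1.072 m/s; crossing time = 91 / 1.072 = 84.851 s.
Net downstream speed = 2.100 m/s.
Drift = 2.100 × 84.851 = 178.180 m (downstream).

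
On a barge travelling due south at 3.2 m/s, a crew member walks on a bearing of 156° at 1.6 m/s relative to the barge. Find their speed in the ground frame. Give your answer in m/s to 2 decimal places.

Taking east as x and north as y: barge velocity = (0.000, -3.200) m/s; crew member velocity relative to barge = (0.651, -1.462) m/s.
Velocity relative to ground = (0.000, -3.200) + (0.651, -1.462) = (0.651, -4.662) m/s.
Speed = |(0.651, -4.662)| = 4.707 m/s.

4.71 m/s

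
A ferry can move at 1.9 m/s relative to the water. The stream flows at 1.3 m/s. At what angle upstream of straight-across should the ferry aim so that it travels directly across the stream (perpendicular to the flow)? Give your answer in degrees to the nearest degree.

To cancel the current, the upstream component of the ferry's velocity must equal the flow: 1.9 sin θ = 1.3.
sin θ = 1.3 / 1.9 = 0.6842.
θ = arcsin(0.6842) = 43.174°.

43°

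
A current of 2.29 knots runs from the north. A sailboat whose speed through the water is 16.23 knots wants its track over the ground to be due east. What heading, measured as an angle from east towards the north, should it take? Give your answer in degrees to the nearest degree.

The current pushes perpendicular to the desired track; the heading must have a component into the current equal to 2.29 knots: 16.23 sin θ = 2.29.
sin θ = 0.1411, so θ = 8.111°.

8°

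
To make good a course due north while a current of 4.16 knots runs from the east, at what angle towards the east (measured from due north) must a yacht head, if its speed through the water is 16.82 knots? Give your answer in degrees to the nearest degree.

14°

The current pushes perpendicular to the desired track; the heading must have a component into the current equal to 4.16 knots: 16.82 sin θ = 4.16.
sin θ = 0.2473, so θ = 14.319°.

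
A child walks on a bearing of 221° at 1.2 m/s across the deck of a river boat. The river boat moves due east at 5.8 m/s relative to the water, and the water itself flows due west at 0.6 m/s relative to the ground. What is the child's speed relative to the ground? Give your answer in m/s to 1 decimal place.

4.5 m/s

In east/north components (m/s): child relative to river boat = (-0.787, -0.906); river boat relative to water = (5.800, 0.000); water relative to ground = (-0.600, 0.000).
Sum = (4.413, -0.906) m/s.
Speed = |(4.413, -0.906)| = 4.505 m/s.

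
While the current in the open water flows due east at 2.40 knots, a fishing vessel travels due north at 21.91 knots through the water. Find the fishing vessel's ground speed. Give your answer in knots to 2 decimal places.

Taking east as x and north as y: velocity relative to the water = (0.000, 21.910) knots; the water relative to ground = (2.400, 0.000) knots.
Velocity relative to ground = (0.000, 21.910) + (2.400, 0.000) = (2.400, 21.910) knots.
Speed = |(2.400, 21.910)| = 22.041 knots.

22.04 knots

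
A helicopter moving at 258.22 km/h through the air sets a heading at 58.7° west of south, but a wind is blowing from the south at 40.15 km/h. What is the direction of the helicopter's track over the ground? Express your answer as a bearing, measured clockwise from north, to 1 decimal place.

246.9°

Taking east as x and north as y: velocity relative to the air = (-220.638, -134.150) km/h; the air relative to ground = (0.000, 40.150) km/h.
Velocity relative to ground = (-220.638, -134.150) + (0.000, 40.150) = (-220.638, -94.000) km/h.
Bearing = atan2(-220.64, -94.00) = 246.92° clockwise from north.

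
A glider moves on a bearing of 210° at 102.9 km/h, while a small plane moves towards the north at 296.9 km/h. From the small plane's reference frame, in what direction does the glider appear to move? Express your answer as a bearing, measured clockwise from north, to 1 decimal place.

Taking east as x and north as y: glider velocity = (-51.450, -89.114) km/h; small plane velocity = (0.000, 296.900) km/h.
Velocity of glider relative to small plane = (-51.450, -89.114) − (0.000, 296.900) = (-51.450, -386.014) km/h.
Bearing = atan2(-51.45, -386.01) = 187.59° clockwise from north.

187.6°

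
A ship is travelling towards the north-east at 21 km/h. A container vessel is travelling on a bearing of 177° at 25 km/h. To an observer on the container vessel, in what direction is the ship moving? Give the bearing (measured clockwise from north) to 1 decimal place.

018.8°

Taking east as x and north as y: ship velocity = (14.849, 14.849) km/h; container vessel velocity = (1.308, -24.966) km/h.
Velocity of ship relative to container vessel = (14.849, 14.849) − (1.308, -24.966) = (13.541, 39.815) km/h.
Bearing = atan2(13.54, 39.81) = 18.78° clockwise from north.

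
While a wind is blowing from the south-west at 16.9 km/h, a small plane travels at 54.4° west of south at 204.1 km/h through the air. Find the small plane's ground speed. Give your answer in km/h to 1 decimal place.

Taking east as x and north as y: velocity relative to the air = (-165.954, -118.811) km/h; the air relative to ground = (11.950, 11.950) km/h.
Velocity relative to ground = (-165.954, -118.811) + (11.950, 11.950) = (-154.004, -106.861) km/h.
Speed = |(-154.004, -106.861)| = 187.447 km/h.

187.4 km/h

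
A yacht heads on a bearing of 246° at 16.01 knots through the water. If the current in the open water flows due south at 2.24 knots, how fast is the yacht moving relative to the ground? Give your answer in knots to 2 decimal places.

Taking east as x and north as y: velocity relative to the water = (-14.626, -6.512) knots; the water relative to ground = (0.000, -2.240) knots.
Velocity relative to ground = (-14.626, -6.512) + (0.000, -2.240) = (-14.626, -8.752) knots.
Speed = |(-14.626, -8.752)| = 17.044 knots.

17.04 knots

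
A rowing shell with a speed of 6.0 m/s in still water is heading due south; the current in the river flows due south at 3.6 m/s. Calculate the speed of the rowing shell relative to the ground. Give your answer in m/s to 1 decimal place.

9.6 m/s

Taking east as x and north as y: velocity relative to the water = (0.000, -6.000) m/s; the water relative to ground = (0.000, -3.600) m/s.
Velocity relative to ground = (0.000, -6.000) + (0.000, -3.600) = (0.000, -9.600) m/s.
Speed = |(0.000, -9.600)| = 9.600 m/s.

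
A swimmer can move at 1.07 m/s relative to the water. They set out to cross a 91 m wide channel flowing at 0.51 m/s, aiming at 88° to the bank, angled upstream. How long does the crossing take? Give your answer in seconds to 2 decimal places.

The component of the swimmer's velocity perpendicular to the bank is 1.07 × sin 88° = 1.069 m/s.
Only the cross-stream component determines the crossing time; the current contributes nothing perpendicular to the bank.
Time = 91 / 1.069 = 85.099 s.

85.10 s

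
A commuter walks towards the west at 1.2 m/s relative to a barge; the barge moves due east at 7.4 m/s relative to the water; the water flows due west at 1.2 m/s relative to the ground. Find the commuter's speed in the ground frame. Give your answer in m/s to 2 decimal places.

5.00 m/s

In east/north components (m/s): commuter relative to barge = (-1.200, 0.000); barge relative to water = (7.400, 0.000); water relative to ground = (-1.200, 0.000).
Sum = (5.000, 0.000) m/s.
Speed = |(5.000, 0.000)| = 5.000 m/s.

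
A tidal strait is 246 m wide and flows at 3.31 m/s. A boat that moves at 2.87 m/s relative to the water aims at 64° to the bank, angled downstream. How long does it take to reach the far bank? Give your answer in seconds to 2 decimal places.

95.37 s

The component of the boat's velocity perpendicular to the bank is 2.87 × sin 64° = 2.580 m/s.
The current is parallel to the bank, so it does not affect the crossing time.
Time = 246 / 2.580 = 95.366 s.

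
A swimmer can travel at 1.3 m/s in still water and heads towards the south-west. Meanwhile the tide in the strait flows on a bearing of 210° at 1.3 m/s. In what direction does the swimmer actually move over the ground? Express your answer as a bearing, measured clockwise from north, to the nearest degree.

Taking east as x and north as y: velocity relative to the water = (-0.919, -0.919) m/s; the water relative to ground = (-0.650, -1.126) m/s.
Velocity relative to ground = (-0.919, -0.919) + (-0.650, -1.126) = (-1.569, -2.045) m/s.
Bearing = atan2(-1.57, -2.05) = 217.50° clockwise from north.

217°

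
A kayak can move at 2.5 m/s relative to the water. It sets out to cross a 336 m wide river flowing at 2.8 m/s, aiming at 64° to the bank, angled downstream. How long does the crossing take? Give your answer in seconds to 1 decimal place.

The component of the kayak's velocity perpendicular to the bank is 2.5 × sin 64° = 2.247 m/s.
The current is parallel to the bank, so it does not affect the crossing time.
Time = 336 / 2.247 = 149.534 s.

149.5 s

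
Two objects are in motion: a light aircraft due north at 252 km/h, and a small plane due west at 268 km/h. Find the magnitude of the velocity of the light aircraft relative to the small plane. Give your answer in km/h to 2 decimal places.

367.87 km/h

Taking east as x and north as y: light aircraft velocity = (0.000, 252.000) km/h; small plane velocity = (-268.000, 0.000) km/h.
Velocity of light aircraft relative to small plane = (0.000, 252.000) − (-268.000, 0.000) = (268.000, 252.000) km/h.
Magnitude = |(268.000, 252.000)| = 367.870 km/h.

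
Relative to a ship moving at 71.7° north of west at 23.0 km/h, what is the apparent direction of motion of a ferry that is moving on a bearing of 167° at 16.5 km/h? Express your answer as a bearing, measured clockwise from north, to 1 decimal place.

163.9°

Taking east as x and north as y: ferry velocity = (3.712, -16.077) km/h; ship velocity = (-7.222, 21.837) km/h.
Velocity of ferry relative to ship = (3.712, -16.077) − (-7.222, 21.837) = (10.934, -37.914) km/h.
Bearing = atan2(10.93, -37.91) = 163.91° clockwise from north.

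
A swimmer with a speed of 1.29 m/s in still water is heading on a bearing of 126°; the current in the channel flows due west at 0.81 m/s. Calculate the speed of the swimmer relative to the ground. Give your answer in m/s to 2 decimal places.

Taking east as x and north as y: velocity relative to the water = (1.044, -0.758) m/s; the water relative to ground = (-0.810, 0.000) m/s.
Velocity relative to ground = (1.044, -0.758) + (-0.810, 0.000) = (0.234, -0.758) m/s.
Speed = |(0.234, -0.758)| = 0.793 m/s.

0.79 m/s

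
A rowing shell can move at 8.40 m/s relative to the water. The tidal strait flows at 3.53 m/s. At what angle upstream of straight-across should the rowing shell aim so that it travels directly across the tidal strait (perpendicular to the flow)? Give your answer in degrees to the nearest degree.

25°

To cancel the current, the upstream component of the rowing shell's velocity must equal the flow: 8.40 sin θ = 3.53.
sin θ = 3.53 / 8.40 = 0.4202.
θ = arcsin(0.4202) = 24.850°.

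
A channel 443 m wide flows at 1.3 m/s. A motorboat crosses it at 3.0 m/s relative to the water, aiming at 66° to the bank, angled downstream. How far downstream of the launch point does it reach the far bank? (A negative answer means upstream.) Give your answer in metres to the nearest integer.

407 m

Perpendicular speed = 2.741 m/s; crossing time = 443 / 2.741 = 161.641 s.
Net downstream speed = 2.520 m/s.
Drift = 2.520 × 161.641 = 407.370 m (downstream).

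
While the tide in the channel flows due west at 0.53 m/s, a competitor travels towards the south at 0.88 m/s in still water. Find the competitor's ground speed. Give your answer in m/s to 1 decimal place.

Taking east as x and north as y: velocity relative to the water = (0.000, -0.880) m/s; the water relative to ground = (-0.530, 0.000) m/s.
Velocity relative to ground = (0.000, -0.880) + (-0.530, 0.000) = (-0.530, -0.880) m/s.
Speed = |(-0.530, -0.880)| = 1.027 m/s.

1.0 m/s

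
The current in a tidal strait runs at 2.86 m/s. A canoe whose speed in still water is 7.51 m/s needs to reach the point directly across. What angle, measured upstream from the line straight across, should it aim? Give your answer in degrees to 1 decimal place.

To cancel the current, the upstream component of the canoe's velocity must equal the flow: 7.51 sin θ = 2.86.
sin θ = 2.86 / 7.51 = 0.3808.
θ = arcsin(0.3808) = 22.385°.

22.4°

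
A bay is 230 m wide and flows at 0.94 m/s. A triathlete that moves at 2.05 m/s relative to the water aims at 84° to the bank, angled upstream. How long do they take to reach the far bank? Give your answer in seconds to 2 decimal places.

112.81 s

The component of the triathlete's velocity perpendicular to the bank is 2.05 × sin 84° = 2.039 m/s.
Only the cross-stream component determines the crossing time; the current contributes nothing perpendicular to the bank.
Time = 230 / 2.039 = 112.813 s.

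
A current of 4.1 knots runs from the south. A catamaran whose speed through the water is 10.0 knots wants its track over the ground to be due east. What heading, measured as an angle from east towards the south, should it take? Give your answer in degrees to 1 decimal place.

24.2°

The current pushes perpendicular to the desired track; the heading must have a component into the current equal to 4.1 knots: 10.0 sin θ = 4.1.
sin θ = 0.4100, so θ = 24.205°.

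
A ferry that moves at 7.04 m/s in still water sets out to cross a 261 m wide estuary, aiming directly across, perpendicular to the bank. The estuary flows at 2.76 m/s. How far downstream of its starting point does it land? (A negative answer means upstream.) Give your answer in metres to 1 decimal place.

Perpendicular speed = 7.040 m/s; crossing time = 261 / 7.040 = 37.074 s.
Net downstream speed = 2.760 m/s.
Drift = 2.760 × 37.074 = 102.324 m (downstream).

102.3 m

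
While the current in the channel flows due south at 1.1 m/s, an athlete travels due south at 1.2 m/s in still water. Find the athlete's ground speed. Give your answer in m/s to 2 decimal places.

2.30 m/s

Taking east as x and north as y: velocity relative to the water = (0.000, -1.200) m/s; the water relative to ground = (0.000, -1.100) m/s.
Velocity relative to ground = (0.000, -1.200) + (0.000, -1.100) = (0.000, -2.300) m/s.
Speed = |(0.000, -2.300)| = 2.300 m/s.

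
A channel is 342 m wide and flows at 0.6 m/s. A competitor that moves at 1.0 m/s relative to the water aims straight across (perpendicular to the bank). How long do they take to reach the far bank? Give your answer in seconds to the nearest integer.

The component of the competitor's velocity perpendicular to the bank is 1.0 m/s.
The flow acts along the bank and has no component across it.
Time = 342 / 1.000 = 342.000 s.

342 s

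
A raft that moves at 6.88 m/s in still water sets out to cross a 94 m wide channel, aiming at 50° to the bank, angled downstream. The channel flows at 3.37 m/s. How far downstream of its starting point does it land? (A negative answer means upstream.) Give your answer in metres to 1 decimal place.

139.0 m

Perpendicular speed = 5.270 m/s; crossing time = 94 / 5.270 = 17.836 s.
Net downstream speed = 7.792 m/s.
Drift = 7.792 × 17.836 = 138.981 m (downstream).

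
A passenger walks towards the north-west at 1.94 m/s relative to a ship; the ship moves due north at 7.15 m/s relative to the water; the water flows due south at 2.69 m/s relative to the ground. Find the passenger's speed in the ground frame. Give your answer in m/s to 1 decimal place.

In east/north components (m/s): passenger relative to ship = (-1.372, 1.372); ship relative to water = (0.000, 7.150); water relative to ground = (0.000, -2.690).
Sum = (-1.372, 5.832) m/s.
Speed = |(-1.372, 5.832)| = 5.991 m/s.

6.0 m/s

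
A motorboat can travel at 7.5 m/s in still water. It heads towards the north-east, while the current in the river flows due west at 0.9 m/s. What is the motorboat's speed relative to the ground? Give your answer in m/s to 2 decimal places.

6.89 m/s

Taking east as x and north as y: velocity relative to the water = (5.303, 5.303) m/s; the water relative to ground = (-0.900, 0.000) m/s.
Velocity relative to ground = (5.303, 5.303) + (-0.900, 0.000) = (4.403, 5.303) m/s.
Speed = |(4.403, 5.303)| = 6.893 m/s.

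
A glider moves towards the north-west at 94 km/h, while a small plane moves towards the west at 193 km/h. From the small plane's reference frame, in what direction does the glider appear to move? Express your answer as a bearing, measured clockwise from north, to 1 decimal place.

062.3°

Taking east as x and north as y: glider velocity = (-66.468, 66.468) km/h; small plane velocity = (-193.000, 0.000) km/h.
Velocity of glider relative to small plane = (-66.468, 66.468) − (-193.000, 0.000) = (126.532, 66.468) km/h.
Bearing = atan2(126.53, 66.47) = 62.29° clockwise from north.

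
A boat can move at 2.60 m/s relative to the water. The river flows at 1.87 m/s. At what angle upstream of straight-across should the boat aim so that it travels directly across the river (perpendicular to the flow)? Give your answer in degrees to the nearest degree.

46°

To cancel the current, the upstream component of the boat's velocity must equal the flow: 2.60 sin θ = 1.87.
sin θ = 1.87 / 2.60 = 0.7192.
θ = arcsin(0.7192) = 45.991°.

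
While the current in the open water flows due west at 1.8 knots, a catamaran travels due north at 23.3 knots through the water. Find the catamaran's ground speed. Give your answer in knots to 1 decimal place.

23.4 knots

Taking east as x and north as y: velocity relative to the water = (0.000, 23.300) knots; the water relative to ground = (-1.800, 0.000) knots.
Velocity relative to ground = (0.000, 23.300) + (-1.800, 0.000) = (-1.800, 23.300) knots.
Speed = |(-1.800, 23.300)| = 23.369 knots.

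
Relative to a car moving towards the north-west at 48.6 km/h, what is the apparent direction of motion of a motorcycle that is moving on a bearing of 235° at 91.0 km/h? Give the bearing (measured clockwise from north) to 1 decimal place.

204.9°

Taking east as x and north as y: motorcycle velocity = (-74.543, -52.195) km/h; car velocity = (-34.365, 34.365) km/h.
Velocity of motorcycle relative to car = (-74.543, -52.195) − (-34.365, 34.365) = (-40.177, -86.561) km/h.
Bearing = atan2(-40.18, -86.56) = 204.90° clockwise from north.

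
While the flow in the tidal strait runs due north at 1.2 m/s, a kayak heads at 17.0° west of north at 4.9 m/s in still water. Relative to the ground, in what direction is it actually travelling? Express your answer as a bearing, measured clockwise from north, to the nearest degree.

346°

Taking east as x and north as y: velocity relative to the water = (-1.433, 4.686) m/s; the water relative to ground = (0.000, 1.200) m/s.
Velocity relative to ground = (-1.433, 4.686) + (0.000, 1.200) = (-1.433, 5.886) m/s.
Bearing = atan2(-1.43, 5.89) = 346.32° clockwise from north.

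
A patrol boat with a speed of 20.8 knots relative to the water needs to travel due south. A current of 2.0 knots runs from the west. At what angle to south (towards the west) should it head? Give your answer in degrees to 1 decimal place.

The current pushes perpendicular to the desired track; the heading must have a component into the current equal to 2.0 knots: 20.8 sin θ = 2.0.
sin θ = 0.0962, so θ = 5.518°.

5.5°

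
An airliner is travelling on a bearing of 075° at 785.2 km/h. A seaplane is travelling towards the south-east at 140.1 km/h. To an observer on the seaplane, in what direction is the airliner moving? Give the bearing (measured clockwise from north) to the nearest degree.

065°

Taking east as x and north as y: airliner velocity = (758.445, 203.225) km/h; seaplane velocity = (99.066, -99.066) km/h.
Velocity of airliner relative to seaplane = (758.445, 203.225) − (99.066, -99.066) = (659.379, 302.290) km/h.
Bearing = atan2(659.38, 302.29) = 65.37° clockwise from north.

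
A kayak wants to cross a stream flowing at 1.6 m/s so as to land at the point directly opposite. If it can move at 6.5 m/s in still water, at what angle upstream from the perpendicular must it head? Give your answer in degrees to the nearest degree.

14°

To cancel the current, the upstream component of the kayak's velocity must equal the flow: 6.5 sin θ = 1.6.
sin θ = 1.6 / 6.5 = 0.2462.
θ = arcsin(0.2462) = 14.250°.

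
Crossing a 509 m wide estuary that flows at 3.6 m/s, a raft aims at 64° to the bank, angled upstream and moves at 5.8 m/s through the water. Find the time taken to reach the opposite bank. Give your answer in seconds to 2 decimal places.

97.64 s

The component of the raft's velocity perpendicular to the bank is 5.8 × sin 64° = 5.213 m/s.
The current is parallel to the bank, so it does not affect the crossing time.
Time = 509 / 5.213 = 97.640 s.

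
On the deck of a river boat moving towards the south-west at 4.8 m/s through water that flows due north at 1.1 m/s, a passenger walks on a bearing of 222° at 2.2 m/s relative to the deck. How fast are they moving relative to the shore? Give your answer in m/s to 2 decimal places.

In east/north components (m/s): passenger relative to river boat = (-1.472, -1.635); river boat relative to water = (-3.394, -3.394); water relative to ground = (0.000, 1.100).
Sum = (-4.866, -3.929) m/s.
Speed = |(-4.866, -3.929)| = 6.254 m/s.

6.25 m/s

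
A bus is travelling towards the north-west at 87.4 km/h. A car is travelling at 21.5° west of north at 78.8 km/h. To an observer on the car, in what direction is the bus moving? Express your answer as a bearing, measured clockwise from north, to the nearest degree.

251°

Taking east as x and north as y: bus velocity = (-61.801, 61.801) km/h; car velocity = (-28.880, 73.317) km/h.
Velocity of bus relative to car = (-61.801, 61.801) − (-28.880, 73.317) = (-32.921, -11.516) km/h.
Bearing = atan2(-32.92, -11.52) = 250.72° clockwise from north.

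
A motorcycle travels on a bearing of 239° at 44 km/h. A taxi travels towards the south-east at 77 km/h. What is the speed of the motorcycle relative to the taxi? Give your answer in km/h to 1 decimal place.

97.5 km/h

Taking east as x and north as y: motorcycle velocity = (-37.715, -22.662) km/h; taxi velocity = (54.447, -54.447) km/h.
Velocity of motorcycle relative to taxi = (-37.715, -22.662) − (54.447, -54.447) = (-92.163, 31.786) km/h.
Magnitude = |(-92.163, 31.786)| = 97.490 km/h.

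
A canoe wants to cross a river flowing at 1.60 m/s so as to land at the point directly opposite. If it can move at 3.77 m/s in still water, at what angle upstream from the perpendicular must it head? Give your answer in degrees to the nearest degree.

25°

To cancel the current, the upstream component of the canoe's velocity must equal the flow: 3.77 sin θ = 1.60.
sin θ = 1.60 / 3.77 = 0.4244.
θ = arcsin(0.4244) = 25.113°.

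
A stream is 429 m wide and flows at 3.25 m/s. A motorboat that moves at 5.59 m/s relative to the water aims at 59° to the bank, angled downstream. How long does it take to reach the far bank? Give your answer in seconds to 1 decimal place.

89.5 s

The component of the motorboat's velocity perpendicular to the bank is 5.59 × sin 59° = 4.792 m/s.
Only the cross-stream component determines the crossing time; the current contributes nothing perpendicular to the bank.
Time = 429 / 4.792 = 89.532 s.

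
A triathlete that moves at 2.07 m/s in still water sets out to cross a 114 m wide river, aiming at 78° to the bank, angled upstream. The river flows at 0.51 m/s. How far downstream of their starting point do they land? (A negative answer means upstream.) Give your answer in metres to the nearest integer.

4 m

Perpendicular speed = 2.025 m/s; crossing time = 114 / 2.025 = 56.303 s.
Net downstream speed = 0.080 m/s.
Drift = 0.080 × 56.303 = 4.483 m (downstream).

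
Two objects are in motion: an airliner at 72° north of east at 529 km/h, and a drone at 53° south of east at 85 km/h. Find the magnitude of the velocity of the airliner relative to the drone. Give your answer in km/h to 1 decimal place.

Taking east as x and north as y: airliner velocity = (163.470, 503.109) km/h; drone velocity = (51.154, -67.884) km/h.
Velocity of airliner relative to drone = (163.470, 503.109) − (51.154, -67.884) = (112.316, 570.993) km/h.
Magnitude = |(112.316, 570.993)| = 581.934 km/h.

581.9 km/h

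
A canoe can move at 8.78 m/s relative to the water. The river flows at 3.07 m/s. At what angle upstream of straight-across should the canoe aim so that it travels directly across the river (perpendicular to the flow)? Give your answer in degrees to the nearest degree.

To cancel the current, the upstream component of the canoe's velocity must equal the flow: 8.78 sin θ = 3.07.
sin θ = 3.07 / 8.78 = 0.3497.
θ = arcsin(0.3497) = 20.466°.

20°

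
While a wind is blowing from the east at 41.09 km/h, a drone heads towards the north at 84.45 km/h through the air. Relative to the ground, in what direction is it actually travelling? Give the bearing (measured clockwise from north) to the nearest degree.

334°

Taking east as x and north as y: velocity relative to the air = (0.000, 84.450) km/h; the air relative to ground = (-41.090, 0.000) km/h.
Velocity relative to ground = (0.000, 84.450) + (-41.090, 0.000) = (-41.090, 84.450) km/h.
Bearing = atan2(-41.09, 84.45) = 334.05° clockwise from north.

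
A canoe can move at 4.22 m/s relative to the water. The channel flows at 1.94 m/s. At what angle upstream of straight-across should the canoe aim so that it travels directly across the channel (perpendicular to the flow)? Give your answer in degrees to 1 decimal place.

To cancel the current, the upstream component of the canoe's velocity must equal the flow: 4.22 sin θ = 1.94.
sin θ = 1.94 / 4.22 = 0.4597.
θ = arcsin(0.4597) = 27.369°.

27.4°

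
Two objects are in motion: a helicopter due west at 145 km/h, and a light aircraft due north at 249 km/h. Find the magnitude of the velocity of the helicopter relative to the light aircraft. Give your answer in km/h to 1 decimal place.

288.1 km/h

Taking east as x and north as y: helicopter velocity = (-145.000, 0.000) km/h; light aircraft velocity = (0.000, 249.000) km/h.
Velocity of helicopter relative to light aircraft = (-145.000, 0.000) − (0.000, 249.000) = (-145.000, -249.000) km/h.
Magnitude = |(-145.000, -249.000)| = 288.142 km/h.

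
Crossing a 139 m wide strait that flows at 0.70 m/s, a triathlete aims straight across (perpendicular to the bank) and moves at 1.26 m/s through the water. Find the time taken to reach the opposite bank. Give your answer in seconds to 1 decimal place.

110.3 s

The component of the triathlete's velocity perpendicular to the bank is 1.26 m/s.
The current is parallel to the bank, so it does not affect the crossing time.
Time = 139 / 1.260 = 110.317 s.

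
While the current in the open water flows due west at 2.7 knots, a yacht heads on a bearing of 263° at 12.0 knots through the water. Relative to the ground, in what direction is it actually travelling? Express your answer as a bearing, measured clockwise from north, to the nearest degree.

Taking east as x and north as y: velocity relative to the water = (-11.911, -1.462) knots; the water relative to ground = (-2.700, 0.000) knots.
Velocity relative to ground = (-11.911, -1.462) + (-2.700, 0.000) = (-14.611, -1.462) knots.
Bearing = atan2(-14.61, -1.46) = 264.28° clockwise from north.

264°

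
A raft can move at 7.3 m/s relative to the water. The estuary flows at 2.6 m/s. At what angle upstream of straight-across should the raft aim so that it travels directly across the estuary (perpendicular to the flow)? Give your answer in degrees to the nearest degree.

To cancel the current, the upstream component of the raft's velocity must equal the flow: 7.3 sin θ = 2.6.
sin θ = 2.6 / 7.3 = 0.3562.
θ = arcsin(0.3562) = 20.865°.

21°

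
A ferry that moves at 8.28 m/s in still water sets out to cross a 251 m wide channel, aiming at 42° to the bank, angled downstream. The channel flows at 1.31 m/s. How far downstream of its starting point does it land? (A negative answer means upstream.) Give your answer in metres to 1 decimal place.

Perpendicular speed = 5.540 m/s; crossing time = 251 / 5.540 = 45.304 s.
Net downstream speed = 7.463 m/s.
Drift = 7.463 × 45.304 = 338.111 m (downstream).

338.1 m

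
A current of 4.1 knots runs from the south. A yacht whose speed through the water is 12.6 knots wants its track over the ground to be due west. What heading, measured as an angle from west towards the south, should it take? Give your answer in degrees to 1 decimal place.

The current pushes perpendicular to the desired track; the heading must have a component into the current equal to 4.1 knots: 12.6 sin θ = 4.1.
sin θ = 0.3254, so θ = 18.990°.

19.0°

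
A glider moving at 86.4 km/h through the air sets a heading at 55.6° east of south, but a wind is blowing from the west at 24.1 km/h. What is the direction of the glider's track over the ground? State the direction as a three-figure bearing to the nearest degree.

117°

Taking east as x and north as y: velocity relative to the air = (71.290, -48.813) km/h; the air relative to ground = (24.100, 0.000) km/h.
Velocity relative to ground = (71.290, -48.813) + (24.100, 0.000) = (95.390, -48.813) km/h.
Bearing = atan2(95.39, -48.81) = 117.10° clockwise from north.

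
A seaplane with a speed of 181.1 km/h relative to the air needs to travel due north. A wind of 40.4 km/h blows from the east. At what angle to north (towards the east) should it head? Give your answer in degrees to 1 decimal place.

The wind pushes perpendicular to the desired track; the heading must have a component into the wind equal to 40.4 km/h: 181.1 sin θ = 40.4.
sin θ = 0.2231, so θ = 12.890°.

12.9°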